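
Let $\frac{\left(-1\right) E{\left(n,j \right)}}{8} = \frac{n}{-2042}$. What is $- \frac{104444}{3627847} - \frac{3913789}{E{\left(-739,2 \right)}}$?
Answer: $\frac{14496798554874479}{10723915732} \approx 1.3518 \cdot 10^{6}$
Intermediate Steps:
$E{\left(n,j \right)} = \frac{4 n}{1021}$ ($E{\left(n,j \right)} = - 8 \frac{n}{-2042} = - 8 n \left(- \frac{1}{2042}\right) = - 8 \left(- \frac{n}{2042}\right) = \frac{4 n}{1021}$)
$- \frac{104444}{3627847} - \frac{3913789}{E{\left(-739,2 \right)}} = - \frac{104444}{3627847} - \frac{3913789}{\frac{4}{1021} \left(-739\right)} = \left(-104444\right) \frac{1}{3627847} - \frac{3913789}{- \frac{2956}{1021}} = - \frac{104444}{3627847} - - \frac{3995978569}{2956} = - \frac{104444}{3627847} + \frac{3995978569}{2956} = \frac{14496798554874479}{10723915732}$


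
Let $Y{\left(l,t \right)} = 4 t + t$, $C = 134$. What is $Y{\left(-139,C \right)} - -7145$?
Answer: $7815$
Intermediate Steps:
$Y{\left(l,t \right)} = 5 t$
$Y{\left(-139,C \right)} - -7145 = 5 \cdot 134 - -7145 = 670 + 7145 = 7815$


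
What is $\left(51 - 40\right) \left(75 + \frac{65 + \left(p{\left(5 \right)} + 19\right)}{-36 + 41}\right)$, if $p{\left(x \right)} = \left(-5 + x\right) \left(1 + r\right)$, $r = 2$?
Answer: $\frac{5049}{5} \approx 1009.8$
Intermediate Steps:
$p{\left(x \right)} = -15 + 3 x$ ($p{\left(x \right)} = \left(-5 + x\right) \left(1 + 2\right) = \left(-5 + x\right) 3 = -15 + 3 x$)
$\left(51 - 40\right) \left(75 + \frac{65 + \left(p{\left(5 \right)} + 19\right)}{-36 + 41}\right) = \left(51 - 40\right) \left(75 + \frac{65 + \left(\left(-15 + 3 \cdot 5\right) + 19\right)}{-36 + 41}\right) = 11 \left(75 + \frac{65 + \left(\left(-15 + 15\right) + 19\right)}{5}\right) = 11 \left(75 + \left(65 + \left(0 + 19\right)\right) \frac{1}{5}\right) = 11 \left(75 + \left(65 + 19\right) \frac{1}{5}\right) = 11 \left(75 + 84 \cdot \frac{1}{5}\right) = 11 \left(75 + \frac{84}{5}\right) = 11 \cdot \frac{459}{5} = \frac{5049}{5}$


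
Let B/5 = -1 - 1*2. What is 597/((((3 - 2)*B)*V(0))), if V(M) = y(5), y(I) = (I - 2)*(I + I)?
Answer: -199/150 ≈ -1.3267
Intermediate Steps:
B = -15 (B = 5*(-1 - 1*2) = 5*(-1 - 2) = 5*(-3) = -15)
y(I) = 2*I*(-2 + I) (y(I) = (-2 + I)*(2*I) = 2*I*(-2 + I))
V(M) = 30 (V(M) = 2*5*(-2 + 5) = 2*5*3 = 30)
597/((((3 - 2)*B)*V(0))) = 597/((((3 - 2)*(-15))*30)) = 597/(((1*(-15))*30)) = 597/((-15*30)) = 597/(-450) = 597*(-1/450) = -199/150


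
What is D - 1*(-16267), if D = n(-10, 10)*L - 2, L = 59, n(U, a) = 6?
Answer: 16619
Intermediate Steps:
D = 352 (D = 6*59 - 2 = 354 - 2 = 352)
D - 1*(-16267) = 352 - 1*(-16267) = 352 + 16267 = 16619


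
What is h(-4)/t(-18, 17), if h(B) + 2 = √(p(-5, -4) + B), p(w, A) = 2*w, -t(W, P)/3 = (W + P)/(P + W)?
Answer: ⅔ - I*√14/3 ≈ 0.66667 - 1.2472*I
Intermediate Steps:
t(W, P) = -3 (t(W, P) = -3*(W + P)/(P + W) = -3*(P + W)/(P + W) = -3*1 = -3)
h(B) = -2 + √(-10 + B) (h(B) = -2 + √(2*(-5) + B) = -2 + √(-10 + B))
h(-4)/t(-18, 17) = (-2 + √(-10 - 4))/(-3) = (-2 + √(-14))*(-⅓) = (-2 + I*√14)*(-⅓) = ⅔ - I*√14/3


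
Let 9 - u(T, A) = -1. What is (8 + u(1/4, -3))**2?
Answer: 324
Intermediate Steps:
u(T, A) = 10 (u(T, A) = 9 - 1*(-1) = 9 + 1 = 10)
(8 + u(1/4, -3))**2 = (8 + 10)**2 = 18**2 = 324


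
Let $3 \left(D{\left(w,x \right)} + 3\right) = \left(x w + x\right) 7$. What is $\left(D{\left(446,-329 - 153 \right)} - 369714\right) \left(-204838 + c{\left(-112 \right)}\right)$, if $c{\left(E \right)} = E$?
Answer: $178807192850$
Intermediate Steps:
$D{\left(w,x \right)} = -3 + \frac{7 x}{3} + \frac{7 w x}{3}$ ($D{\left(w,x \right)} = -3 + \frac{\left(x w + x\right) 7}{3} = -3 + \frac{\left(w x + x\right) 7}{3} = -3 + \frac{\left(x + w x\right) 7}{3} = -3 + \frac{7 x + 7 w x}{3} = -3 + \left(\frac{7 x}{3} + \frac{7 w x}{3}\right) = -3 + \frac{7 x}{3} + \frac{7 w x}{3}$)
$\left(D{\left(446,-329 - 153 \right)} - 369714\right) \left(-204838 + c{\left(-112 \right)}\right) = \left(\left(-3 + \frac{7 \left(-329 - 153\right)}{3} + \frac{7}{3} \cdot 446 \left(-329 - 153\right)\right) - 369714\right) \left(-204838 - 112\right) = \left(\left(-3 + \frac{7}{3} \left(-482\right) + \frac{7}{3} \cdot 446 \left(-482\right)\right) - 369714\right) \left(-204950\right) = \left(\left(-3 - \frac{3374}{3} - \frac{1504804}{3}\right) - 369714\right) \left(-204950\right) = \left(-502729 - 369714\right) \left(-204950\right) = \left(-872443\right) \left(-204950\right) = 178807192850$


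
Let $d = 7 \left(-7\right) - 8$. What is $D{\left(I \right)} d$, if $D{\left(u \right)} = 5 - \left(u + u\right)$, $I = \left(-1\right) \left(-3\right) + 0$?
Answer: $57$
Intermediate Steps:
$I = 3$ ($I = 3 + 0 = 3$)
$D{\left(u \right)} = 5 - 2 u$
$d = -57$ ($d = -49 - 8 = -57$)
$D{\left(I \right)} d = \left(5 - 6\right) \left(-57\right) = \left(-1\right) \left(-57\right) = 57$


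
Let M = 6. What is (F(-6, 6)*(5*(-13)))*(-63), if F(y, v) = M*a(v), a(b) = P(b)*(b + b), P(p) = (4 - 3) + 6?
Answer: 2063880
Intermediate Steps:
P(p) = 7 (P(p) = 1 + 6 = 7)
a(b) = 14*b (a(b) = 7*(b + b) = 7*(2*b) = 14*b)
F(y, v) = 84*v (F(y, v) = 6*(14*v) = 84*v)
(F(-6, 6)*(5*(-13)))*(-63) = ((84*6)*(5*(-13)))*(-63) = (504*(-65))*(-63) = -32760*(-63) = 2063880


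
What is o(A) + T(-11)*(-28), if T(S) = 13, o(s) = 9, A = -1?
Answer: -355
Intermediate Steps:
o(A) + T(-11)*(-28) = 9 + 13*(-28) = 9 - 364 = -355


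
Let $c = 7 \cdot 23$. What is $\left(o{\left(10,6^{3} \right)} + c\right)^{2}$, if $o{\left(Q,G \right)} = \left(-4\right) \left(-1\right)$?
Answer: $27225$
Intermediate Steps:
$o{\left(Q,G \right)} = 4$
$c = 161$
$\left(o{\left(10,6^{3} \right)} + c\right)^{2} = \left(4 + 161\right)^{2} = 165^{2} = 27225$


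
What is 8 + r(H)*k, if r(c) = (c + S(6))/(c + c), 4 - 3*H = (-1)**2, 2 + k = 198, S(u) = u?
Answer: 694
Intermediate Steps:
k = 196 (k = -2 + 198 = 196)
H = 1 (H = 4/3 - 1/3*(-1)**2 = 4/3 - 1/3*1 = 4/3 - 1/3 = 1)
r(c) = (6 + c)/(2*c) (r(c) = (c + 6)/(c + c) = (6 + c)/((2*c)) = (6 + c)*(1/(2*c)) = (6 + c)/(2*c))
8 + r(H)*k = 8 + ((1/2)*(6 + 1)/1)*196 = 8 + ((1/2)*1*7)*196 = 8 + (7/2)*196 = 8 + 686 = 694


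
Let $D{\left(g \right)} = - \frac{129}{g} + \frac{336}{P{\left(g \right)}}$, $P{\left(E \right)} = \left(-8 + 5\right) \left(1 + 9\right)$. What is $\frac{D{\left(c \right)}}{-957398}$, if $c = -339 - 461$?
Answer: $\frac{8831}{765918400} \approx 1.153 \cdot 10^{-5}$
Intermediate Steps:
$P{\left(E \right)} = -30$ ($P{\left(E \right)} = \left(-3\right) 10 = -30$)
$c = -800$
$D{\left(g \right)} = - \frac{56}{5} - \frac{129}{g}$ ($D{\left(g \right)} = - \frac{129}{g} + \frac{336}{-30} = - \frac{129}{g} + 336 \left(- \frac{1}{30}\right) = - \frac{129}{g} - \frac{56}{5} = - \frac{56}{5} - \frac{129}{g}$)
$\frac{D{\left(c \right)}}{-957398} = \frac{- \frac{56}{5} - \frac{129}{-800}}{-957398} = \left(- \frac{56}{5} - - \frac{129}{800}\right) \left(- \frac{1}{957398}\right) = \left(- \frac{56}{5} + \frac{129}{800}\right) \left(- \frac{1}{957398}\right) = \left(- \frac{8831}{800}\right) \left(- \frac{1}{957398}\right) = \frac{8831}{765918400}$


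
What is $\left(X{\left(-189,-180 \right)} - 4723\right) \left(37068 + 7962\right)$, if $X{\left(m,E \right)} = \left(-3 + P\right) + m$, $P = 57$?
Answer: $-218755740$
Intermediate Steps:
$X{\left(m,E \right)} = 54 + m$ ($X{\left(m,E \right)} = \left(-3 + 57\right) + m = 54 + m$)
$\left(X{\left(-189,-180 \right)} - 4723\right) \left(37068 + 7962\right) = \left(\left(54 - 189\right) - 4723\right) \left(37068 + 7962\right) = \left(-135 - 4723\right) 45030 = \left(-4858\right) 45030 = -218755740$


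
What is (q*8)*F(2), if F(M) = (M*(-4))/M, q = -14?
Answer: 448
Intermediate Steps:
F(M) = -4 (F(M) = (-4*M)/M = -4)
(q*8)*F(2) = -14*8*(-4) = -112*(-4) = 448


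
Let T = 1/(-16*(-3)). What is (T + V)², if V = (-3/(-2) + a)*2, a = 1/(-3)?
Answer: 12769/2304 ≈ 5.5421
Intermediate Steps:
a = -⅓ ≈ -0.33333
V = 7/3 (V = (-3/(-2) - ⅓)*2 = (-3*(-½) - ⅓)*2 = (3/2 - ⅓)*2 = (7/6)*2 = 7/3 ≈ 2.3333)
T = 1/48 ≈ 0.020833
(T + V)² = (1/48 + 7/3)² = (113/48)² = 12769/2304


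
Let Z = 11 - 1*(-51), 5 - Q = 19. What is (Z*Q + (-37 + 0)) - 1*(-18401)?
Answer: 17496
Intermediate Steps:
Q = -14 (Q = 5 - 1*19 = 5 - 19 = -14)
Z = 62 (Z = 11 + 51 = 62)
(Z*Q + (-37 + 0)) - 1*(-18401) = (62*(-14) + (-37 + 0)) - 1*(-18401) = (-868 - 37) + 18401 = -905 + 18401 = 17496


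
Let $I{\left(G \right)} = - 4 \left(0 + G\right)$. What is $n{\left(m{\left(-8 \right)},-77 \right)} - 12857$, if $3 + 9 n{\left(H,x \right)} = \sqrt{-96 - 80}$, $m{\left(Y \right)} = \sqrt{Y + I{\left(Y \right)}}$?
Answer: $- \frac{38572}{3} + \frac{4 i \sqrt{11}}{9} \approx -12857.0 + 1.4741 i$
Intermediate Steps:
$I{\left(G \right)} = - 4 G$
$m{\left(Y \right)} = \sqrt{3} \sqrt{- Y}$ ($m{\left(Y \right)} = \sqrt{Y - 4 Y} = \sqrt{- 3 Y} = \sqrt{3} \sqrt{- Y}$)
$n{\left(H,x \right)} = - \frac{1}{3} + \frac{4 i \sqrt{11}}{9}$ ($n{\left(H,x \right)} = - \frac{1}{3} + \frac{\sqrt{-96 - 80}}{9} = - \frac{1}{3} + \frac{\sqrt{-176}}{9} = - \frac{1}{3} + \frac{4 i \sqrt{11}}{9}$)
$n{\left(m{\left(-8 \right)},-77 \right)} - 12857 = \left(- \frac{1}{3} + \frac{4 i \sqrt{11}}{9}\right) - 12857 = - \frac{38572}{3} + \frac{4 i \sqrt{11}}{9}$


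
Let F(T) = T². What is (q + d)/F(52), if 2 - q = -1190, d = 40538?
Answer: 1605/104 ≈ 15.433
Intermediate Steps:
q = 1192 (q = 2 - 1*(-1190) = 2 + 1190 = 1192)
(q + d)/F(52) = (1192 + 40538)/(52²) = 41730/2704 = 41730*(1/2704) = 1605/104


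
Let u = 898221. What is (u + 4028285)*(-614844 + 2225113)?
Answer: 7932999890114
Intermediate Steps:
(u + 4028285)*(-614844 + 2225113) = (898221 + 4028285)*(-614844 + 2225113) = 4926506*1610269 = 7932999890114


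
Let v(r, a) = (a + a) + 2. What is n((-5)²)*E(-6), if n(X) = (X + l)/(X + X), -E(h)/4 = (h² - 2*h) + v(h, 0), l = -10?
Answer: -60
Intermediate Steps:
v(r, a) = 2 + 2*a (v(r, a) = 2*a + 2 = 2 + 2*a)
E(h) = -8 - 4*h² + 8*h (E(h) = -4*((h² - 2*h) + (2 + 2*0)) = -4*((h² - 2*h) + (2 + 0)) = -4*((h² - 2*h) + 2) = -4*(2 + h² - 2*h) = -8 - 4*h² + 8*h)
n(X) = (-10 + X)/(2*X) (n(X) = (X - 10)/(X + X) = (-10 + X)/((2*X)) = (-10 + X)*(1/(2*X)) = (-10 + X)/(2*X))
n((-5)²)*E(-6) = ((-10 + (-5)²)/(2*((-5)²)))*(-8 - 4*(-6)² + 8*(-6)) = ((½)*(-10 + 25)/25)*(-8 - 4*36 - 48) = ((½)*(1/25)*15)*(-8 - 144 - 48) = (3/10)*(-200) = -60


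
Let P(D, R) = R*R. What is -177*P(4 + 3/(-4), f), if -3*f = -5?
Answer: -1475/3 ≈ -491.67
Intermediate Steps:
f = 5/3 (f = -⅓*(-5) = 5/3 ≈ 1.6667)
P(D, R) = R²
-177*P(4 + 3/(-4), f) = -177*(5/3)² = -177*25/9 = -1475/3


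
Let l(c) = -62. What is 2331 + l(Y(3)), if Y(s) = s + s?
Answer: 2269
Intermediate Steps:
Y(s) = 2*s
2331 + l(Y(3)) = 2331 - 62 = 2269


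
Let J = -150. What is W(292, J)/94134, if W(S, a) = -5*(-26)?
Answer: 65/47067 ≈ 0.0013810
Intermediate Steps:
W(S, a) = 130
W(292, J)/94134 = 130/94134 = 130*(1/94134) = 65/47067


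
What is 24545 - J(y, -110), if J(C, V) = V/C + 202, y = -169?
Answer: 4113857/169 ≈ 24342.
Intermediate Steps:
J(C, V) = 202 + V/C (J(C, V) = V/C + 202 = 202 + V/C)
24545 - J(y, -110) = 24545 - (202 - 110/(-169)) = 24545 - (202 - 110*(-1/169)) = 24545 - (202 + 110/169) = 24545 - 1*34248/169 = 24545 - 34248/169 = 4113857/169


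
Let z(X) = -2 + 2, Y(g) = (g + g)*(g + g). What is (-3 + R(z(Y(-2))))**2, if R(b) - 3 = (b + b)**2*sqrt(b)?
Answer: 0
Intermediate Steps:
Y(g) = 4*g**2 (Y(g) = (2*g)*(2*g) = 4*g**2)
z(X) = 0
R(b) = 3 + 4*b**(5/2) (R(b) = 3 + (b + b)**2*sqrt(b) = 3 + (2*b)**2*sqrt(b) = 3 + (4*b**2)*sqrt(b) = 3 + 4*b**(5/2))
(-3 + R(z(Y(-2))))**2 = (-3 + (3 + 4*0**(5/2)))**2 = (-3 + (3 + 4*0))**2 = (-3 + (3 + 0))**2 = (-3 + 3)**2 = 0**2 = 0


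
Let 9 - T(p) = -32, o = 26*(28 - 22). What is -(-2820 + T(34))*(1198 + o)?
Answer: 3762766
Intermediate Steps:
o = 156 (o = 26*6 = 156)
T(p) = 41 (T(p) = 9 - 1*(-32) = 9 + 32 = 41)
-(-2820 + T(34))*(1198 + o) = -(-2820 + 41)*(1198 + 156) = -(-2779)*1354 = -1*(-3762766) = 3762766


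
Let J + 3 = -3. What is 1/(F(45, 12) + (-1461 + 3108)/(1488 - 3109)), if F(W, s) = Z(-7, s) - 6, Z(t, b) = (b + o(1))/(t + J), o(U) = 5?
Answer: -21073/175406 ≈ -0.12014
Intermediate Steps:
J = -6 (J = -3 - 3 = -6)
Z(t, b) = (5 + b)/(-6 + t) (Z(t, b) = (b + 5)/(t - 6) = (5 + b)/(-6 + t))
F(W, s) = -83/13 - s/13 (F(W, s) = (5 + s)/(-6 - 7) - 6 = (5 + s)/(-13) - 6 = -(5 + s)/13 - 6 = (-5/13 - s/13) - 6 = -83/13 - s/13)
1/(F(45, 12) + (-1461 + 3108)/(1488 - 3109)) = 1/((-83/13 - 1/13*12) + (-1461 + 3108)/(1488 - 3109)) = 1/((-83/13 - 12/13) + 1647/(-1621)) = 1/(-95/13 + 1647*(-1/1621)) = 1/(-95/13 - 1647/1621) = 1/(-175406/21073) = -21073/175406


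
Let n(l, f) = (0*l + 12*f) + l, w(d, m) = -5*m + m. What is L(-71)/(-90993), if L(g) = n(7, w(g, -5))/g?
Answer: 247/6460503 ≈ 3.8232e-5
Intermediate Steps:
w(d, m) = -4*m
n(l, f) = l + 12*f (n(l, f) = (0 + 12*f) + l = 12*f + l = l + 12*f)
L(g) = 247/g (L(g) = (7 + 12*(-4*(-5)))/g = (7 + 12*20)/g = (7 + 240)/g = 247/g)
L(-71)/(-90993) = (247/(-71))/(-90993) = (247*(-1/71))*(-1/90993) = -247/71*(-1/90993) = 247/6460503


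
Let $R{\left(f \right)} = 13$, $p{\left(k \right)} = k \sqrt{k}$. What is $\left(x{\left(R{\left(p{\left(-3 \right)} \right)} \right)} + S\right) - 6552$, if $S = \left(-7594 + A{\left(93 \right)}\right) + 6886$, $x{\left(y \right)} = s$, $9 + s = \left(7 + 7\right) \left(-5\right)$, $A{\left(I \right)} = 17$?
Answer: $-7322$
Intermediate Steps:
$p{\left(k \right)} = k^{\frac{3}{2}}$
$s = -79$ ($s = -9 + \left(7 + 7\right) \left(-5\right) = -9 + 14 \left(-5\right) = -9 - 70 = -79$)
$x{\left(y \right)} = -79$
$S = -691$ ($S = \left(-7594 + 17\right) + 6886 = -7577 + 6886 = -691$)
$\left(x{\left(R{\left(p{\left(-3 \right)} \right)} \right)} + S\right) - 6552 = \left(-79 - 691\right) - 6552 = -770 - 6552 = -7322$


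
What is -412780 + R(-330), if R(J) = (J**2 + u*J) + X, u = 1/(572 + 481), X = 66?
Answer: -106638824/351 ≈ -3.0381e+5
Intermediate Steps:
u = 1/1053 ≈ 0.00094967
R(J) = 66 + J**2 + J/1053 (R(J) = (J**2 + J/1053) + 66 = 66 + J**2 + J/1053)
-412780 + R(-330) = -412780 + (66 + (-330)**2 + (1/1053)*(-330)) = -412780 + (66 + 108900 - 110/351) = -412780 + 38246956/351 = -106638824/351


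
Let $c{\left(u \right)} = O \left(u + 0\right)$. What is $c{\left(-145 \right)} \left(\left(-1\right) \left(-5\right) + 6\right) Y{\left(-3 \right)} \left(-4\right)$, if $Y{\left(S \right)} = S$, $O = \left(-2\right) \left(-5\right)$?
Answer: $-191400$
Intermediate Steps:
$O = 10$
$c{\left(u \right)} = 10 u$ ($c{\left(u \right)} = 10 \left(u + 0\right) = 10 u$)
$c{\left(-145 \right)} \left(\left(-1\right) \left(-5\right) + 6\right) Y{\left(-3 \right)} \left(-4\right) = 10 \left(-145\right) \left(\left(-1\right) \left(-5\right) + 6\right) \left(-3\right) \left(-4\right) = - 1450 \left(5 + 6\right) \left(-3\right) \left(-4\right) = - 1450 \cdot 11 \left(-3\right) \left(-4\right) = - 1450 \left(\left(-33\right) \left(-4\right)\right) = \left(-1450\right) 132 = -191400$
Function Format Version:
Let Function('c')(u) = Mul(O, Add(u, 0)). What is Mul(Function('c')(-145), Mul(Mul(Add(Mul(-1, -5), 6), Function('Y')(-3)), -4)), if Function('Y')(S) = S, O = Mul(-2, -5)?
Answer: -191400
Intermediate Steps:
O = 10
Function('c')(u) = Mul(10, u) (Function('c')(u) = Mul(10, Add(u, 0)) = Mul(10, u))
Mul(Function('c')(-145), Mul(Mul(Add(Mul(-1, -5), 6), Function('Y')(-3)), -4)) = Mul(Mul(10, -145), Mul(Mul(Add(Mul(-1, -5), 6), -3), -4)) = Mul(-1450, Mul(Mul(Add(5, 6), -3), -4)) = Mul(-1450, Mul(Mul(11, -3), -4)) = Mul(-1450, Mul(-33, -4)) = Mul(-1450, 132) = -191400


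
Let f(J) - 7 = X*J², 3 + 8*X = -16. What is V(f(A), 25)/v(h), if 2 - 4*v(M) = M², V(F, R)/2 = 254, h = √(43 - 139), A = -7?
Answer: 1016/49 ≈ 20.735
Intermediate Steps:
X = -19/8 (X = -3/8 + (⅛)*(-16) = -3/8 - 2 = -19/8 ≈ -2.3750)
f(J) = 7 - 19*J²/8
h = 4*I*√6 (h = √(-96) = 4*I*√6 ≈ 9.798*I)
V(F, R) = 508 (V(F, R) = 2*254 = 508)
v(M) = ½ - M²/4
V(f(A), 25)/v(h) = 508/(½ - (4*I*√6)²/4) = 508/(½ - ¼*(-96)) = 508/(½ + 24) = 508/(49/2) = 508*(2/49) = 1016/49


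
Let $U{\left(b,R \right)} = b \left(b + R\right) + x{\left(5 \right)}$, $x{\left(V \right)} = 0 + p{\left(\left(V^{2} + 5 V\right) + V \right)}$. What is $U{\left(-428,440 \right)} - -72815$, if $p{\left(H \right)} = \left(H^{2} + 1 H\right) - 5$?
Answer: $70754$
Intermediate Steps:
$p{\left(H \right)} = -5 + H + H^{2}$ ($p{\left(H \right)} = \left(H^{2} + H\right) - 5 = \left(H + H^{2}\right) - 5 = -5 + H + H^{2}$)
$x{\left(V \right)} = -5 + V^{2} + \left(V^{2} + 6 V\right)^{2} + 6 V$ ($x{\left(V \right)} = 0 + \left(-5 + \left(\left(V^{2} + 5 V\right) + V\right) + \left(\left(V^{2} + 5 V\right) + V\right)^{2}\right) = 0 + \left(-5 + \left(V^{2} + 6 V\right) + \left(V^{2} + 6 V\right)^{2}\right) = 0 + \left(-5 + V^{2} + \left(V^{2} + 6 V\right)^{2} + 6 V\right) = -5 + V^{2} + \left(V^{2} + 6 V\right)^{2} + 6 V$)
$U{\left(b,R \right)} = 3075 + b \left(R + b\right)$ ($U{\left(b,R \right)} = b \left(b + R\right) + \left(-5 + 5 \left(6 + 5\right) + 5^{2} \left(6 + 5\right)^{2}\right) = b \left(R + b\right) + \left(-5 + 5 \cdot 11 + 25 \cdot 11^{2}\right) = b \left(R + b\right) + \left(-5 + 55 + 25 \cdot 121\right) = b \left(R + b\right) + \left(-5 + 55 + 3025\right) = b \left(R + b\right) + 3075 = 3075 + b \left(R + b\right)$)
$U{\left(-428,440 \right)} - -72815 = \left(3075 + \left(-428\right)^{2} + 440 \left(-428\right)\right) - -72815 = \left(3075 + 183184 - 188320\right) + 72815 = -2061 + 72815 = 70754$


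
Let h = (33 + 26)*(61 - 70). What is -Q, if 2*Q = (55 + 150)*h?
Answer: 108855/2 ≈ 54428.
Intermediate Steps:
h = -531 (h = 59*(-9) = -531)
Q = -108855/2 (Q = ((55 + 150)*(-531))/2 = (205*(-531))/2 = (1/2)*(-108855) = -108855/2 ≈ -54428.)
-Q = -1*(-108855/2) = 108855/2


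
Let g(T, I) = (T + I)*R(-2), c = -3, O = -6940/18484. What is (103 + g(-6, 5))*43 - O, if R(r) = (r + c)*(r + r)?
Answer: 16494084/4621 ≈ 3569.4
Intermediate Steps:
O = -1735/4621 (O = -6940*1/18484 = -1735/4621 ≈ -0.37546)
R(r) = 2*r*(-3 + r) (R(r) = (r - 3)*(r + r) = (-3 + r)*(2*r) = 2*r*(-3 + r))
g(T, I) = 20*I + 20*T (g(T, I) = (T + I)*(2*(-2)*(-3 - 2)) = (I + T)*(2*(-2)*(-5)) = (I + T)*20 = 20*I + 20*T)
(103 + g(-6, 5))*43 - O = (103 + (20*5 + 20*(-6)))*43 - 1*(-1735/4621) = (103 + (100 - 120))*43 + 1735/4621 = (103 - 20)*43 + 1735/4621 = 83*43 + 1735/4621 = 3569 + 1735/4621 = 16494084/4621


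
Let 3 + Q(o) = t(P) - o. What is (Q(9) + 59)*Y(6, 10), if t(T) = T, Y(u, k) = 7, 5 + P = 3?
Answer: 315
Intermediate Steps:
P = -2 (P = -5 + 3 = -2)
Q(o) = -5 - o (Q(o) = -3 + (-2 - o) = -5 - o)
(Q(9) + 59)*Y(6, 10) = ((-5 - 1*9) + 59)*7 = ((-5 - 9) + 59)*7 = (-14 + 59)*7 = 45*7 = 315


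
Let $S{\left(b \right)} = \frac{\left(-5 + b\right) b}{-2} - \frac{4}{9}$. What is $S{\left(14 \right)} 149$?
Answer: $- \frac{85079}{9} \approx -9453.2$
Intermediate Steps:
$S{\left(b \right)} = - \frac{4}{9} - \frac{b \left(-5 + b\right)}{2}$ ($S{\left(b \right)} = b \left(-5 + b\right) \left(- \frac{1}{2}\right) - \frac{4}{9} = - \frac{b \left(-5 + b\right)}{2} - \frac{4}{9} = - \frac{4}{9} - \frac{b \left(-5 + b\right)}{2}$)
$S{\left(14 \right)} 149 = \left(- \frac{4}{9} - \frac{14^{2}}{2} + \frac{5}{2} \cdot 14\right) 149 = \left(- \frac{4}{9} - 98 + 35\right) 149 = \left(- \frac{571}{9}\right) 149 = - \frac{85079}{9}$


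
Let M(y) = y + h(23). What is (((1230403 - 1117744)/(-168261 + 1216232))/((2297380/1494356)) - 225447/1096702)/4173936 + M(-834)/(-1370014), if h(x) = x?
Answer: 21905510091110301223744729/37006785593963291012300224480 ≈ 0.00059193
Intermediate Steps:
M(y) = 23 + y (M(y) = y + 23 = 23 + y)
(((1230403 - 1117744)/(-168261 + 1216232))/((2297380/1494356)) - 225447/1096702)/4173936 + M(-834)/(-1370014) = (((1230403 - 1117744)/(-168261 + 1216232))/((2297380/1494356)) - 225447/1096702)/4173936 + (23 - 834)/(-1370014) = ((112659/1047971)/((2297380*(1/1494356))) - 225447*1/1096702)*(1/4173936) - 811*(-1/1370014) = ((112659*(1/1047971))/(574345/373589) - 225447/1096702)*(1/4173936) + 811/1370014 = ((112659/1047971)*(373589/574345) - 225447/1096702)*(1/4173936) + 811/1370014 = (2475774303/35405700235 - 225447/1096702)*(1/4173936) + 811/1370014 = -5266922271231339/38829502259124970*1/4173936 + 811/1370014 = -1755640757077113/54023952447147680260640 + 811/1370014 = 21905510091110301223744729/37006785593963291012300224480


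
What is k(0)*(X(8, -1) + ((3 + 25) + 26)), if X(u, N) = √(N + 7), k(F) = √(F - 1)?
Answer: I*(54 + √6) ≈ 56.449*I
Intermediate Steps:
k(F) = √(-1 + F)
X(u, N) = √(7 + N)
k(0)*(X(8, -1) + ((3 + 25) + 26)) = √(-1 + 0)*(√(7 - 1) + ((3 + 25) + 26)) = √(-1)*(√6 + (28 + 26)) = I*(√6 + 54) = I*(54 + √6)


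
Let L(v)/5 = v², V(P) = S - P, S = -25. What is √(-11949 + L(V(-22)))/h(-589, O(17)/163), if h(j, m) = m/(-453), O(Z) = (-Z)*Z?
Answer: 590712*I*√186/289 ≈ 27876.0*I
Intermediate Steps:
O(Z) = -Z²
h(j, m) = -m/453 (h(j, m) = m*(-1/453) = -m/453)
V(P) = -25 - P
L(v) = 5*v²
√(-11949 + L(V(-22)))/h(-589, O(17)/163) = √(-11949 + 5*(-25 - 1*(-22))²)/((-(-1*17²)/(453*163))) = √(-11949 + 5*(-25 + 22)²)/((-(-1*289)/(453*163))) = √(-11949 + 5*(-3)²)/((-(-289)/(453*163))) = √(-11949 + 5*9)/((-1/453*(-289/163))) = √(-11949 + 45)/(289/73839) = √(-11904)*(73839/289) = (8*I*√186)*(73839/289) = 590712*I*√186/289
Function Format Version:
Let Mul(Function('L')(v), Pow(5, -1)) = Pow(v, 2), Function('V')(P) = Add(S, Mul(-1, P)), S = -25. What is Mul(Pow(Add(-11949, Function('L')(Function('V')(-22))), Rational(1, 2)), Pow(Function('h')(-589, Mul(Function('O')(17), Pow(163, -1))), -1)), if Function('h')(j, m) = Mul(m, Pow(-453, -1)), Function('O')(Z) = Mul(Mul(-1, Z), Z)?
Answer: Mul(Rational(590712, 289), I, Pow(186, Rational(1, 2))) ≈ Mul(27876., I)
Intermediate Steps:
Function('O')(Z) = Mul(-1, Pow(Z, 2))
Function('h')(j, m) = Mul(Rational(-1, 453), m) (Function('h')(j, m) = Mul(m, Rational(-1, 453)) = Mul(Rational(-1, 453), m))
Function('V')(P) = Add(-25, Mul(-1, P))
Function('L')(v) = Mul(5, Pow(v, 2))
Mul(Pow(Add(-11949, Function('L')(Function('V')(-22))), Rational(1, 2)), Pow(Function('h')(-589, Mul(Function('O')(17), Pow(163, -1))), -1)) = Mul(Pow(Add(-11949, Mul(5, Pow(Add(-25, Mul(-1, -22)), 2))), Rational(1, 2)), Pow(Mul(Rational(-1, 453), Mul(Mul(-1, Pow(17, 2)), Pow(163, -1))), -1)) = Mul(Pow(Add(-11949, Mul(5, Pow(Add(-25, 22), 2))), Rational(1, 2)), Pow(Mul(Rational(-1, 453), Mul(Mul(-1, 289), Rational(1, 163))), -1)) = Mul(Pow(Add(-11949, Mul(5, Pow(-3, 2))), Rational(1, 2)), Pow(Mul(Rational(-1, 453), Mul(-289, Rational(1, 163))), -1)) = Mul(Pow(Add(-11949, Mul(5, 9)), Rational(1, 2)), Pow(Mul(Rational(-1, 453), Rational(-289, 163)), -1)) = Mul(Pow(Add(-11949, 45), Rational(1, 2)), Pow(Rational(289, 73839), -1)) = Mul(Pow(-11904, Rational(1, 2)), Rational(73839, 289)) = Mul(Mul(8, I, Pow(186, Rational(1, 2))), Rational(73839, 289)) = Mul(Rational(590712, 289), I, Pow(186, Rational(1, 2)))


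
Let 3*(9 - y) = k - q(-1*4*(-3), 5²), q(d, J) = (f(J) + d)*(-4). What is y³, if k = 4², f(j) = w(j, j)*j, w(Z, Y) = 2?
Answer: -493039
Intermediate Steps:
f(j) = 2*j
q(d, J) = -8*J - 4*d (q(d, J) = (2*J + d)*(-4) = (d + 2*J)*(-4) = -8*J - 4*d)
k = 16
y = -79 (y = 9 - (16 - (-8*5² - 4*(-1*4)*(-3)))/3 = 9 - (16 - (-8*25 - (-16)*(-3)))/3 = 9 - (16 - (-200 - 4*12))/3 = 9 - (16 - (-200 - 48))/3 = 9 - (16 - 1*(-248))/3 = 9 - (16 + 248)/3 = 9 - ⅓*264 = 9 - 88 = -79)
y³ = (-79)³ = -493039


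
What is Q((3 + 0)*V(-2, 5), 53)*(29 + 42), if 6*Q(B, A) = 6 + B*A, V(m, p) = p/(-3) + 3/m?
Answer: -70645/12 ≈ -5887.1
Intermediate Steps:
V(m, p) = 3/m - p/3 (V(m, p) = p*(-1/3) + 3/m = -p/3 + 3/m = 3/m - p/3)
Q(B, A) = 1 + A*B/6 (Q(B, A) = (6 + B*A)/6 = (6 + A*B)/6 = 1 + A*B/6)
Q((3 + 0)*V(-2, 5), 53)*(29 + 42) = (1 + (1/6)*53*((3 + 0)*(3/(-2) - 1/3*5)))*(29 + 42) = (1 + (1/6)*53*(3*(3*(-1/2) - 5/3)))*71 = (1 + (1/6)*53*(3*(-3/2 - 5/3)))*71 = (1 + (1/6)*53*(3*(-19/6)))*71 = (1 + (1/6)*53*(-19/2))*71 = (1 - 1007/12)*71 = -995/12*71 = -70645/12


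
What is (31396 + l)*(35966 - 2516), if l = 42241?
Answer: 2463157650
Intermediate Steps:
(31396 + l)*(35966 - 2516) = (31396 + 42241)*(35966 - 2516) = 73637*33450 = 2463157650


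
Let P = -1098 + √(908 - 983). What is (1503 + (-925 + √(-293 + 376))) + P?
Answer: -520 + √83 + 5*I*√3 ≈ -510.89 + 8.6602*I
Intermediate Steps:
P = -1098 + 5*I*√3 (P = -1098 + √(-75) = -1098 + 5*I*√3 ≈ -1098.0 + 8.6602*I)
(1503 + (-925 + √(-293 + 376))) + P = (1503 + (-925 + √(-293 + 376))) + (-1098 + 5*I*√3) = (1503 + (-925 + √83)) + (-1098 + 5*I*√3) = (578 + √83) + (-1098 + 5*I*√3) = -520 + √83 + 5*I*√3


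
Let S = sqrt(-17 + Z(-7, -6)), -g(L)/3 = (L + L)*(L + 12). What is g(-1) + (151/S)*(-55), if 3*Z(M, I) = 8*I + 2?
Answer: 66 + 8305*I*sqrt(291)/97 ≈ 66.0 + 1460.5*I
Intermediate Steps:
g(L) = -6*L*(12 + L) (g(L) = -3*(L + L)*(L + 12) = -3*2*L*(12 + L) = -6*L*(12 + L))
Z(M, I) = 2/3 + 8*I/3 (Z(M, I) = (8*I + 2)/3 = (2 + 8*I)/3 = 2/3 + 8*I/3)
S = I*sqrt(291)/3 (S = sqrt(-17 + (2/3 + (8/3)*(-6))) = sqrt(-17 + (2/3 - 16)) = sqrt(-17 - 46/3) = sqrt(-97/3) = I*sqrt(291)/3 ≈ 5.6862*I)
g(-1) + (151/S)*(-55) = -6*(-1)*(12 - 1) + (151/((I*sqrt(291)/3)))*(-55) = -6*(-1)*11 + (151*(-I*sqrt(291)/97))*(-55) = 66 - 151*I*sqrt(291)/97*(-55) = 66 + 8305*I*sqrt(291)/97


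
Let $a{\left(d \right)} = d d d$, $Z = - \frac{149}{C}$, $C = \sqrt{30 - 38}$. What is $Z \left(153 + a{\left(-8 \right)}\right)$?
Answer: $- \frac{53491 i \sqrt{2}}{4} \approx - 18912.0 i$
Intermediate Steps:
$C = 2 i \sqrt{2}$ ($C = \sqrt{-8} = 2 i \sqrt{2} \approx 2.8284 i$)
$Z = \frac{149 i \sqrt{2}}{4}$ ($Z = - \frac{149}{2 i \sqrt{2}} = - 149 \left(- \frac{i \sqrt{2}}{4}\right) = \frac{149 i \sqrt{2}}{4} \approx 52.679 i$)
$a{\left(d \right)} = d^{3}$ ($a{\left(d \right)} = d^{2} d = d^{3}$)
$Z \left(153 + a{\left(-8 \right)}\right) = \frac{149 i \sqrt{2}}{4} \left(153 + \left(-8\right)^{3}\right) = \frac{149 i \sqrt{2}}{4} \left(153 - 512\right) = \frac{149 i \sqrt{2}}{4} \left(-359\right) = - \frac{53491 i \sqrt{2}}{4}$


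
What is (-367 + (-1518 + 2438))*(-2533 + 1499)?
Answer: -571802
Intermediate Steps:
(-367 + (-1518 + 2438))*(-2533 + 1499) = (-367 + 920)*(-1034) = 553*(-1034) = -571802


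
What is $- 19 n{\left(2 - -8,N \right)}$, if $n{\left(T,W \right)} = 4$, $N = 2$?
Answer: $-76$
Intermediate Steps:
$- 19 n{\left(2 - -8,N \right)} = \left(-19\right) 4 = -76$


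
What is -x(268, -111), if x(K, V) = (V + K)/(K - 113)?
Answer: -157/155 ≈ -1.0129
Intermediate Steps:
x(K, V) = (K + V)/(-113 + K)
-x(268, -111) = -(268 - 111)/(-113 + 268) = -157/155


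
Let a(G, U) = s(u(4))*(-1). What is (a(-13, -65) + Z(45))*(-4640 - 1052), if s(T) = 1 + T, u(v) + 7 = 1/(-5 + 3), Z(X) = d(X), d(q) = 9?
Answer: -88226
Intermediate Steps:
Z(X) = 9
u(v) = -15/2 (u(v) = -7 + 1/(-5 + 3) = -7 + 1/(-2) = -7 - 1/2 = -15/2)
a(G, U) = 13/2 (a(G, U) = (1 - 15/2)*(-1) = -13/2*(-1) = 13/2)
(a(-13, -65) + Z(45))*(-4640 - 1052) = (13/2 + 9)*(-4640 - 1052) = (31/2)*(-5692) = -88226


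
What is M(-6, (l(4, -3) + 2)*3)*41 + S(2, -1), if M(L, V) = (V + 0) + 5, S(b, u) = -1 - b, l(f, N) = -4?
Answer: -44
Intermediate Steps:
M(L, V) = 5 + V (M(L, V) = V + 5 = 5 + V)
M(-6, (l(4, -3) + 2)*3)*41 + S(2, -1) = (5 + (-4 + 2)*3)*41 + (-1 - 1*2) = (5 - 2*3)*41 + (-1 - 2) = (5 - 6)*41 - 3 = -1*41 - 3 = -41 - 3 = -44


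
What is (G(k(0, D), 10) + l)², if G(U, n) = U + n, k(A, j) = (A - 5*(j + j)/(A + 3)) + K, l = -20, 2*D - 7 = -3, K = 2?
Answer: 1936/9 ≈ 215.11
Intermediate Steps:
D = 2 (D = 7/2 + (½)*(-3) = 7/2 - 3/2 = 2)
k(A, j) = 2 + A - 10*j/(3 + A) (k(A, j) = (A - 5*(j + j)/(A + 3)) + 2 = (A - 5*2*j/(3 + A)) + 2 = (A - 10*j/(3 + A)) + 2 = 2 + A - 10*j/(3 + A))
(G(k(0, D), 10) + l)² = (((6 + 0² - 10*2 + 5*0)/(3 + 0) + 10) - 20)² = (((6 + 0 - 20 + 0)/3 + 10) - 20)² = (((⅓)*(-14) + 10) - 20)² = ((-14/3 + 10) - 20)² = (16/3 - 20)² = (-44/3)² = 1936/9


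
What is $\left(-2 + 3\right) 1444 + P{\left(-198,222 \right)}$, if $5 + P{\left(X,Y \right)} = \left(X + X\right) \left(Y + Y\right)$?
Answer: $-174385$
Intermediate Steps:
$P{\left(X,Y \right)} = -5 + 4 X Y$ ($P{\left(X,Y \right)} = -5 + \left(X + X\right) \left(Y + Y\right) = -5 + 2 X 2 Y = -5 + 4 X Y$)
$\left(-2 + 3\right) 1444 + P{\left(-198,222 \right)} = \left(-2 + 3\right) 1444 + \left(-5 + 4 \left(-198\right) 222\right) = 1 \cdot 1444 - 175829 = 1444 - 175829 = -174385$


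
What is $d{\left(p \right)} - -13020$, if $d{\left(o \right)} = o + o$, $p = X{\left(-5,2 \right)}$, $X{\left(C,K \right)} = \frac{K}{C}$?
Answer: $\frac{65096}{5} \approx 13019.0$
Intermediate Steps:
$p = - \frac{2}{5}$ ($p = \frac{2}{-5} = 2 \left(- \frac{1}{5}\right) = - \frac{2}{5} \approx -0.4$)
$d{\left(o \right)} = 2 o$
$d{\left(p \right)} - -13020 = 2 \left(- \frac{2}{5}\right) - -13020 = - \frac{4}{5} + 13020 = \frac{65096}{5}$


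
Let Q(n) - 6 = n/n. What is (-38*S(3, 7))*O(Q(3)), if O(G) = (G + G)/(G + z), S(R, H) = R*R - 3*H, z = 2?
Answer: 2128/3 ≈ 709.33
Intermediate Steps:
Q(n) = 7 (Q(n) = 6 + n/n = 6 + 1 = 7)
S(R, H) = R**2 - 3*H
O(G) = 2*G/(2 + G) (O(G) = (G + G)/(G + 2) = (2*G)/(2 + G) = 2*G/(2 + G))
(-38*S(3, 7))*O(Q(3)) = (-38*(3**2 - 3*7))*(2*7/(2 + 7)) = (-38*(9 - 21))*(2*7/9) = (-38*(-12))*(2*7*(1/9)) = 456*(14/9) = 2128/3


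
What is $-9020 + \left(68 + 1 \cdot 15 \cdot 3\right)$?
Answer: $-8907$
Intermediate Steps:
$-9020 + \left(68 + 1 \cdot 15 \cdot 3\right) = -9020 + \left(68 + 15 \cdot 3\right) = -9020 + \left(68 + 45\right) = -9020 + 113 = -8907$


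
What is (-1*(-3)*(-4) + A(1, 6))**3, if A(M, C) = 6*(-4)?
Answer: -46656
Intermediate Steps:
A(M, C) = -24
(-1*(-3)*(-4) + A(1, 6))**3 = (-1*(-3)*(-4) - 24)**3 = (3*(-4) - 24)**3 = (-12 - 24)**3 = (-36)**3 = -46656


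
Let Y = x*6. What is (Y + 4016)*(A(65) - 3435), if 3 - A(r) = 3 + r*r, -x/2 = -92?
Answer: -39219200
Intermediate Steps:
x = 184 (x = -2*(-92) = 184)
A(r) = -r² (A(r) = 3 - (3 + r*r) = 3 - (3 + r²) = 3 + (-3 - r²) = -r²)
Y = 1104 (Y = 184*6 = 1104)
(Y + 4016)*(A(65) - 3435) = (1104 + 4016)*(-1*65² - 3435) = 5120*(-1*4225 - 3435) = 5120*(-4225 - 3435) = 5120*(-7660) = -39219200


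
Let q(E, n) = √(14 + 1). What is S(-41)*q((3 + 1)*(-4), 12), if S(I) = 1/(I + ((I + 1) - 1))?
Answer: -√15/82 ≈ -0.047231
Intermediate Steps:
q(E, n) = √15
S(I) = 1/(2*I) (S(I) = 1/(I + ((1 + I) - 1)) = 1/(I + I) = 1/(2*I))
S(-41)*q((3 + 1)*(-4), 12) = ((½)/(-41))*√15 = ((½)*(-1/41))*√15 = -√15/82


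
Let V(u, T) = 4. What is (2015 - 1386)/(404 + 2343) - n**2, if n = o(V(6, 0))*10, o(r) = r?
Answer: -4394571/2747 ≈ -1599.8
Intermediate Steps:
n = 40 (n = 4*10 = 40)
(2015 - 1386)/(404 + 2343) - n**2 = (2015 - 1386)/(404 + 2343) - 1*40**2 = 629/2747 - 1*1600 = 629*(1/2747) - 1600 = 629/2747 - 1600 = -4394571/2747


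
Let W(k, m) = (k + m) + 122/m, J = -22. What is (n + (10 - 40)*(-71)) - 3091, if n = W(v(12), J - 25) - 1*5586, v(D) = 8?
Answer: -309664/47 ≈ -6588.6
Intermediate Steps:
W(k, m) = k + m + 122/m
n = -264497/47 (n = (8 + (-22 - 25) + 122/(-22 - 25)) - 1*5586 = (8 - 47 + 122/(-47)) - 5586 = (8 - 47 + 122*(-1/47)) - 5586 = (8 - 47 - 122/47) - 5586 = -1955/47 - 5586 = -264497/47 ≈ -5627.6)
(n + (10 - 40)*(-71)) - 3091 = (-264497/47 + (10 - 40)*(-71)) - 3091 = (-264497/47 - 30*(-71)) - 3091 = (-264497/47 + 2130) - 3091 = -164387/47 - 3091 = -309664/47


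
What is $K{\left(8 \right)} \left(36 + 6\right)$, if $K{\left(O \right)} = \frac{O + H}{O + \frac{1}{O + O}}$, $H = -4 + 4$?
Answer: $\frac{1792}{43} \approx 41.674$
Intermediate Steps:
$H = 0$
$K{\left(O \right)} = \frac{O}{O + \frac{1}{2 O}}$ ($K{\left(O \right)} = \frac{O + 0}{O + \frac{1}{O + O}} = \frac{O}{O + \frac{1}{2 O}}$)
$K{\left(8 \right)} \left(36 + 6\right) = \frac{2 \cdot 8^{2}}{1 + 2 \cdot 8^{2}} \left(36 + 6\right) = 2 \cdot 64 \frac{1}{1 + 2 \cdot 64} \cdot 42 = 2 \cdot 64 \frac{1}{1 + 128} \cdot 42 = 2 \cdot 64 \cdot \frac{1}{129} \cdot 42 = \frac{128}{129} \cdot 42 = \frac{1792}{43}$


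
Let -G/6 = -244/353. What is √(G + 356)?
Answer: 2*√11219399/353 ≈ 18.978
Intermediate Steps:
G = 1464/353 (G = -(-1464)/353 = -6*(-244/353) = 1464/353 ≈ 4.1473)
√(G + 356) = √(1464/353 + 356) = √(127132/353) = 2*√11219399/353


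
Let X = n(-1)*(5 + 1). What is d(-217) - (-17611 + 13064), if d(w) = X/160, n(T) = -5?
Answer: 72749/16 ≈ 4546.8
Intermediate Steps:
X = -30 (X = -5*(5 + 1) = -5*6 = -30)
d(w) = -3/16 (d(w) = -30/160 = -30*1/160 = -3/16)
d(-217) - (-17611 + 13064) = -3/16 - (-17611 + 13064) = -3/16 - 1*(-4547) = -3/16 + 4547 = 72749/16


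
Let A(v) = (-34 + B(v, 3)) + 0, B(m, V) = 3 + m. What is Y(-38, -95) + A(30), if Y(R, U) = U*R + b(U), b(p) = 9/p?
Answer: 342846/95 ≈ 3608.9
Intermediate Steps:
Y(R, U) = 9/U + R*U (Y(R, U) = U*R + 9/U = R*U + 9/U = 9/U + R*U)
A(v) = -31 + v (A(v) = (-34 + (3 + v)) + 0 = (-31 + v) + 0 = -31 + v)
Y(-38, -95) + A(30) = (9/(-95) - 38*(-95)) + (-31 + 30) = (9*(-1/95) + 3610) - 1 = (-9/95 + 3610) - 1 = 342941/95 - 1 = 342846/95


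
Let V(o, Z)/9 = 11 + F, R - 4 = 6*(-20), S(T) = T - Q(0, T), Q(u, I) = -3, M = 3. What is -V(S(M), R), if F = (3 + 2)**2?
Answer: -324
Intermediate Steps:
S(T) = 3 + T (S(T) = T - 1*(-3) = T + 3 = 3 + T)
F = 25 (F = 5**2 = 25)
R = -116 (R = 4 + 6*(-20) = 4 - 120 = -116)
V(o, Z) = 324 (V(o, Z) = 9*(11 + 25) = 9*36 = 324)
-V(S(M), R) = -1*324 = -324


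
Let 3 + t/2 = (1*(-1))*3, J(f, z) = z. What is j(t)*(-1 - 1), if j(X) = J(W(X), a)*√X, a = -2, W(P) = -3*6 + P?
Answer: 8*I*√3 ≈ 13.856*I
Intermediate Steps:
W(P) = -18 + P
t = -12 (t = -6 + 2*((1*(-1))*3) = -6 + 2*(-1*3) = -6 + 2*(-3) = -6 - 6 = -12)
j(X) = -2*√X
j(t)*(-1 - 1) = (-4*I*√3)*(-1 - 1) = -4*I*√3*(-2) = 8*I*√3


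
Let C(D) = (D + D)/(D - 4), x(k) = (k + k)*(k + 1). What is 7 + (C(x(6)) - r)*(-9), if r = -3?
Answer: -389/10 ≈ -38.900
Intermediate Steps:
x(k) = 2*k*(1 + k) (x(k) = (2*k)*(1 + k) = 2*k*(1 + k))
C(D) = 2*D/(-4 + D) (C(D) = (2*D)/(-4 + D) = 2*D/(-4 + D))
7 + (C(x(6)) - r)*(-9) = 7 + (2*(2*6*(1 + 6))/(-4 + 2*6*(1 + 6)) - 1*(-3))*(-9) = 7 + (2*(2*6*7)/(-4 + 2*6*7) + 3)*(-9) = 7 + (2*84/(-4 + 84) + 3)*(-9) = 7 + (2*84/80 + 3)*(-9) = 7 + (2*84*(1/80) + 3)*(-9) = 7 + (21/10 + 3)*(-9) = 7 + (51/10)*(-9) = 7 - 459/10 = -389/10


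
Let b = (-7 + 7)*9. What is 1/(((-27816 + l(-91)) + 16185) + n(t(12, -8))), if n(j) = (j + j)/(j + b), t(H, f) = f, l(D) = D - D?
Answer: -1/11629 ≈ -8.5992e-5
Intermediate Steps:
l(D) = 0
b = 0 (b = 0*9 = 0)
n(j) = 2 (n(j) = (j + j)/(j + 0) = (2*j)/j = 2)
1/(((-27816 + l(-91)) + 16185) + n(t(12, -8))) = 1/(((-27816 + 0) + 16185) + 2) = 1/((-27816 + 16185) + 2) = 1/(-11631 + 2) = 1/(-11629) = -1/11629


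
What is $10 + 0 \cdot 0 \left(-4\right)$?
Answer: $10$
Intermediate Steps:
$10 + 0 \cdot 0 \left(-4\right) = 10 + 0 \left(-4\right) = 10 + 0 = 10$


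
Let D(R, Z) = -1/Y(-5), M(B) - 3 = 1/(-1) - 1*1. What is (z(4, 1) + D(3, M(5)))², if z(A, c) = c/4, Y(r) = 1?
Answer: 9/16 ≈ 0.56250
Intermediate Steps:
z(A, c) = c/4 (z(A, c) = c*(¼) = c/4)
M(B) = 1 (M(B) = 3 + (1/(-1) - 1*1) = 3 + (-1 - 1) = 3 - 2 = 1)
D(R, Z) = -1 (D(R, Z) = -1/1 = -1*1 = -1)
(z(4, 1) + D(3, M(5)))² = ((¼)*1 - 1)² = (¼ - 1)² = (-¾)² = 9/16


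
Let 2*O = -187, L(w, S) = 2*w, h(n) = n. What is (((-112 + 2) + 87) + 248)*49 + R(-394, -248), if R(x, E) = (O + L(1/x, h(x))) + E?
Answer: 4209297/394 ≈ 10684.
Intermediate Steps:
O = -187/2 (O = (½)*(-187) = -187/2 ≈ -93.500)
R(x, E) = -187/2 + E + 2/x (R(x, E) = (-187/2 + 2/x) + E = -187/2 + E + 2/x)
(((-112 + 2) + 87) + 248)*49 + R(-394, -248) = (((-112 + 2) + 87) + 248)*49 + (-187/2 - 248 + 2/(-394)) = ((-110 + 87) + 248)*49 + (-187/2 - 248 + 2*(-1/394)) = (-23 + 248)*49 + (-187/2 - 248 - 1/197) = 225*49 - 134553/394 = 11025 - 134553/394 = 4209297/394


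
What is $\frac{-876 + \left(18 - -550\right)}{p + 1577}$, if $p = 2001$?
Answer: $- \frac{154}{1789} \approx -0.086082$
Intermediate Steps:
$\frac{-876 + \left(18 - -550\right)}{p + 1577} = \frac{-876 + \left(18 - -550\right)}{2001 + 1577} = \frac{-876 + \left(18 + 550\right)}{3578} = \left(-876 + 568\right) \frac{1}{3578} = \left(-308\right) \frac{1}{3578} = - \frac{154}{1789}$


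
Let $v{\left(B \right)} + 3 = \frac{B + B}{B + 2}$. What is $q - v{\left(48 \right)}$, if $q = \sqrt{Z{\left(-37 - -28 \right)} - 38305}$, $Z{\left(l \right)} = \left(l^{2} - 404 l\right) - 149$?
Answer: $\frac{27}{25} + i \sqrt{34737} \approx 1.08 + 186.38 i$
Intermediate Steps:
$Z{\left(l \right)} = -149 + l^{2} - 404 l$
$v{\left(B \right)} = -3 + \frac{2 B}{2 + B}$ ($v{\left(B \right)} = -3 + \frac{B + B}{B + 2} = -3 + \frac{2 B}{2 + B}$)
$q = i \sqrt{34737}$ ($q = \sqrt{\left(-149 + \left(-37 - -28\right)^{2} - 404 \left(-37 - -28\right)\right) - 38305} = \sqrt{\left(-149 + \left(-37 + 28\right)^{2} - 404 \left(-37 + 28\right)\right) - 38305} = \sqrt{\left(-149 + \left(-9\right)^{2} - -3636\right) - 38305} = \sqrt{\left(-149 + 81 + 3636\right) - 38305} = \sqrt{3568 - 38305} = \sqrt{-34737} = i \sqrt{34737} \approx 186.38 i$)
$q - v{\left(48 \right)} = i \sqrt{34737} - \frac{-6 - 48}{2 + 48} = i \sqrt{34737} - \frac{-6 - 48}{50} = i \sqrt{34737} - \frac{1}{50} \left(-54\right) = i \sqrt{34737} - - \frac{27}{25} = i \sqrt{34737} + \frac{27}{25} = \frac{27}{25} + i \sqrt{34737}$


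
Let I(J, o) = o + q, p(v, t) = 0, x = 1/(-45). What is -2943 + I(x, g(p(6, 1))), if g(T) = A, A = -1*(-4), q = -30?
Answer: -2969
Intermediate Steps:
x = -1/45 ≈ -0.022222
A = 4
g(T) = 4
I(J, o) = -30 + o (I(J, o) = o - 30 = -30 + o)
-2943 + I(x, g(p(6, 1))) = -2943 + (-30 + 4) = -2943 - 26 = -2969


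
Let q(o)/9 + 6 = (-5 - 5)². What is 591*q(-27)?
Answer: 499986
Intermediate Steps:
q(o) = 846 (q(o) = -54 + 9*(-5 - 5)² = -54 + 9*(-10)² = -54 + 9*100 = -54 + 900 = 846)
591*q(-27) = 591*846 = 499986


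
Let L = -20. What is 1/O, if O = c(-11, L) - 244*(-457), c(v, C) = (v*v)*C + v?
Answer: 1/109077 ≈ 9.1678e-6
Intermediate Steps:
c(v, C) = v + C*v² (c(v, C) = v²*C + v = C*v² + v = v + C*v²)
O = 109077 (O = -11*(1 - 20*(-11)) - 244*(-457) = -11*(1 + 220) + 111508 = -11*221 + 111508 = -2431 + 111508 = 109077)
1/O = 1/109077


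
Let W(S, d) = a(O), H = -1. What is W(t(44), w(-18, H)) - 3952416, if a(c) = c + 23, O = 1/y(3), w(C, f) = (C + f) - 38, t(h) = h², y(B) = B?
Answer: -11857178/3 ≈ -3.9524e+6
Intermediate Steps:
w(C, f) = -38 + C + f
O = ⅓ (O = 1/3 = ⅓ ≈ 0.33333)
a(c) = 23 + c
W(S, d) = 70/3 (W(S, d) = 23 + ⅓ = 70/3)
W(t(44), w(-18, H)) - 3952416 = 70/3 - 3952416 = -11857178/3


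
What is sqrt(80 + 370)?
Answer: 15*sqrt(2) ≈ 21.213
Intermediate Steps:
sqrt(80 + 370) = sqrt(450) = 15*sqrt(2)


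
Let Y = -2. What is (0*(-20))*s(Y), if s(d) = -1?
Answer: 0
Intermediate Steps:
(0*(-20))*s(Y) = (0*(-20))*(-1) = 0*(-1) = 0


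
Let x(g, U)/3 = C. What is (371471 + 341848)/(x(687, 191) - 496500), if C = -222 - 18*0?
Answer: -5059/3526 ≈ -1.4348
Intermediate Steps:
C = -222 (C = -222 - 1*0 = -222 + 0 = -222)
x(g, U) = -666 (x(g, U) = 3*(-222) = -666)
(371471 + 341848)/(x(687, 191) - 496500) = (371471 + 341848)/(-666 - 496500) = 713319/(-497166) = 713319*(-1/497166) = -5059/3526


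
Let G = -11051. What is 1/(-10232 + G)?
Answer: -1/21283 ≈ -4.6986e-5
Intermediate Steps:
1/(-10232 + G) = 1/(-10232 - 11051) = 1/(-21283) = -1/21283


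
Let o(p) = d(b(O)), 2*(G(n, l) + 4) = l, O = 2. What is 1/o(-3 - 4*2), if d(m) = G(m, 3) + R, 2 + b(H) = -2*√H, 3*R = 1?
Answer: -6/13 ≈ -0.46154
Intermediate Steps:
G(n, l) = -4 + l/2
R = ⅓ (R = (⅓)*1 = ⅓ ≈ 0.33333)
b(H) = -2 - 2*√H
d(m) = -13/6 (d(m) = (-4 + (½)*3) + ⅓ = (-4 + 3/2) + ⅓ = -5/2 + ⅓ = -13/6)
o(p) = -13/6
1/o(-3 - 4*2) = 1/(-13/6) = -6/13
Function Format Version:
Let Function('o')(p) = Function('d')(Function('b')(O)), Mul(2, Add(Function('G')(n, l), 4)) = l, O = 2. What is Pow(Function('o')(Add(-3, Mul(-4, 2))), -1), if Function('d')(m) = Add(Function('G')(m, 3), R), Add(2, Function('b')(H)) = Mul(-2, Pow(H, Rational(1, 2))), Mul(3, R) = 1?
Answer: Rational(-6, 13) ≈ -0.46154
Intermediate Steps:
Function('G')(n, l) = Add(-4, Mul(Rational(1, 2), l))
R = Rational(1, 3) (R = Mul(Rational(1, 3), 1) = Rational(1, 3) ≈ 0.33333)
Function('b')(H) = Add(-2, Mul(-2, Pow(H, Rational(1, 2))))
Function('d')(m) = Rational(-13, 6) (Function('d')(m) = Add(Add(-4, Mul(Rational(1, 2), 3)), Rational(1, 3)) = Add(Add(-4, Rational(3, 2)), Rational(1, 3)) = Add(Rational(-5, 2), Rational(1, 3)) = Rational(-13, 6))
Function('o')(p) = Rational(-13, 6)
Pow(Function('o')(Add(-3, Mul(-4, 2))), -1) = Pow(Rational(-13, 6), -1) = Rational(-6, 13)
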